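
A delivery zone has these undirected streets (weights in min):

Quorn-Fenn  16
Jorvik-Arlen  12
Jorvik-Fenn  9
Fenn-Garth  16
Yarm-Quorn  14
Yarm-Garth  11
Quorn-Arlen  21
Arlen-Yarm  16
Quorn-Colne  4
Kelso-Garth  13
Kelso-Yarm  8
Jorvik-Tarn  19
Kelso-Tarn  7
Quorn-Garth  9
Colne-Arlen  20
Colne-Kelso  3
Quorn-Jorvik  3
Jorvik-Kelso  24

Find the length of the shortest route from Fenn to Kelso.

19 min

Enumerating some paths:
Fenn - Jorvik - Quorn - Colne - Kelso: 9+3+4+3 = 19
Fenn - Quorn - Colne - Kelso: 16+4+3 = 23
Fenn - Garth - Kelso: 16+13 = 29
The minimum is 19 min via Fenn - Jorvik - Quorn - Colne - Kelso.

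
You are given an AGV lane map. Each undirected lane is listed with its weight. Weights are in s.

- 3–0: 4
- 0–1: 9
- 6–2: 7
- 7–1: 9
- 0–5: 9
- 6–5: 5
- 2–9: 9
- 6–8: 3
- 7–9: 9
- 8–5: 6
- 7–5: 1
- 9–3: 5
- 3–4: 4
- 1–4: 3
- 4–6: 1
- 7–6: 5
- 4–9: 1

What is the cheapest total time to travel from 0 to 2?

Settle nodes by increasing distance from 0:
0: 0
3: 4  (via 0)
4: 8  (via 3)
1: 9  (via 0)
5: 9  (via 0)
6: 9  (via 4)
9: 9  (via 3)
7: 10  (via 5)
8: 12  (via 6)
2: 16  (via 6)
Shortest route: 0 → 3 → 4 → 6 → 2 = 16 s.

16 s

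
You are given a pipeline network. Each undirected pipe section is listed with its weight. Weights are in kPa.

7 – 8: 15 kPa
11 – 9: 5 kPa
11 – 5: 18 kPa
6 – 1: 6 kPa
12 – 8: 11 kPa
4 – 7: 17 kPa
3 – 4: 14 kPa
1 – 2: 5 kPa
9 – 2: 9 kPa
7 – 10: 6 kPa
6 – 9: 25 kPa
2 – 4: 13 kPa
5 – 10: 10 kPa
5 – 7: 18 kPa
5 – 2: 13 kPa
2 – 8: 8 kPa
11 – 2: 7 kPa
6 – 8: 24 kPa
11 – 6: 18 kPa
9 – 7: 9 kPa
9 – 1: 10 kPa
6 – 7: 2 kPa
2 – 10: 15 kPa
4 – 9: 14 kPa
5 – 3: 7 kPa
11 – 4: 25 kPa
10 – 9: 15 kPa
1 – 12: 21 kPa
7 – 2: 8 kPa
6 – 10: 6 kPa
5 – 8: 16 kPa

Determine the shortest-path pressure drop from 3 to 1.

Enumerating some paths:
3 - 5 - 2 - 1: 7+13+5 = 25
3 - 4 - 2 - 1: 14+13+5 = 32
3 - 5 - 10 - 6 - 1: 7+10+6+6 = 29
3 - 5 - 10 - 7 - 6 - 1: 7+10+6+2+6 = 31
The minimum is 25 kPa via 3 - 5 - 2 - 1.

25 kPa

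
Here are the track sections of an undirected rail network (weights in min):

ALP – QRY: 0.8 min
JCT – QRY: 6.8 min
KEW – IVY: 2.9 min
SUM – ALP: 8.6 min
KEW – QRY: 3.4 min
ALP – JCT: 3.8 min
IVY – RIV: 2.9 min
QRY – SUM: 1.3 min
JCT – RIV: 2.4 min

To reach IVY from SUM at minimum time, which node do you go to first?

Compare a few routes:
SUM → QRY → KEW → IVY: 1.3+3.4+2.9 = 7.6
SUM → QRY → ALP → JCT → RIV → IVY: 1.3+0.8+3.8+2.4+2.9 = 11.2
SUM → QRY → JCT → RIV → IVY: 1.3+6.8+2.4+2.9 = 13.4
The minimum is 7.6 min via SUM → QRY → KEW → IVY.
So from SUM the first move is to QRY.

QRY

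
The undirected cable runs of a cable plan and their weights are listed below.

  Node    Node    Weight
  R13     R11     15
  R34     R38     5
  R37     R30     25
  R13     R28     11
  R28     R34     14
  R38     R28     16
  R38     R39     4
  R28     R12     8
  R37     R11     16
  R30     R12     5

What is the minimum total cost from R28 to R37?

Enumerating some paths:
R28–R13–R11–R37: 11+15+16 = 42
R28–R12–R30–R37: 8+5+25 = 38
Cheapest is R28–R12–R30–R37 at 38.

38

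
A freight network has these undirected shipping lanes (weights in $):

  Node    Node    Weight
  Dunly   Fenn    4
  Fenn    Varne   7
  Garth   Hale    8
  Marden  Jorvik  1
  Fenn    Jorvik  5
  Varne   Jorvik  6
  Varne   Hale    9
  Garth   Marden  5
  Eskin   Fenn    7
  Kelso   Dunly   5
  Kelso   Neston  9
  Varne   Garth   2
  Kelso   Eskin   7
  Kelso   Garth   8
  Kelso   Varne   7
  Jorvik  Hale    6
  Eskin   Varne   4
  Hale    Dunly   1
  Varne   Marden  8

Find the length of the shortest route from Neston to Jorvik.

Compare a few routes:
Neston–Kelso–Varne–Jorvik: 9+7+6 = 22
Neston–Kelso–Dunly–Hale–Jorvik: 9+5+1+6 = 21
Cheapest is Neston–Kelso–Dunly–Hale–Jorvik at $21.

$21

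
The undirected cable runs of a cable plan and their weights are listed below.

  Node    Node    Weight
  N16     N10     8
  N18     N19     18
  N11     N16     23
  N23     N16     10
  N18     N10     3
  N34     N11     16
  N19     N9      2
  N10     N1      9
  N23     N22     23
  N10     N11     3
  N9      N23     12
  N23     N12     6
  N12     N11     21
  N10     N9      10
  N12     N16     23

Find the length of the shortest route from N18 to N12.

Enumerating some paths:
N18 → N10 → N11 → N12: 3+3+21 = 27
N18 → N10 → N16 → N12: 3+8+23 = 34
N18 → N19 → N9 → N23 → N12: 18+2+12+6 = 38
N18 → N10 → N9 → N23 → N12: 3+10+12+6 = 31
Cheapest is N18 → N10 → N11 → N12 at 27.

27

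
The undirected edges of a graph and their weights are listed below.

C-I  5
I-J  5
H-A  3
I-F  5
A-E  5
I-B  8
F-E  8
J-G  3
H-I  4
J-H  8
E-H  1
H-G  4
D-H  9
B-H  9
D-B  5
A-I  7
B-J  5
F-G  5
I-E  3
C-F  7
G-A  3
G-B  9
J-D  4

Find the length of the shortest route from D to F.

Enumerating some paths:
D → J → G → F: 4+3+5 = 12
D → H → I → F: 9+4+5 = 18
D → H → G → F: 9+4+5 = 18
D → J → I → F: 4+5+5 = 14
Cheapest is D → J → G → F at 12.

12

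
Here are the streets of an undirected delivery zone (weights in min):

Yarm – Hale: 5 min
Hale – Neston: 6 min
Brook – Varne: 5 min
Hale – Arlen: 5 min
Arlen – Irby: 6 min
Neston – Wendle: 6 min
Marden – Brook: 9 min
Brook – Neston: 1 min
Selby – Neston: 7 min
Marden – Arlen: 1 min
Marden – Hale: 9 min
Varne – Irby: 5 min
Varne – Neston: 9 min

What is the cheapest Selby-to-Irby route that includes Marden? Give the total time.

Shortest Selby→Marden: Selby → Neston → Brook → Marden = 17
Shortest Marden→Irby: Marden → Arlen → Irby = 7
Total via Marden: 17 + 7 = 24 min.

24 min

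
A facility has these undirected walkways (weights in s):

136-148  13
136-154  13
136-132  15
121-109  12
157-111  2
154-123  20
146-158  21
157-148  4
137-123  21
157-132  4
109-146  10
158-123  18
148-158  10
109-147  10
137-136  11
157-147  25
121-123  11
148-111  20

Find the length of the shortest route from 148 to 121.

39 s

Enumerating some paths:
148 - 158 - 123 - 121: 10+18+11 = 39
148 - 158 - 146 - 109 - 121: 10+21+10+12 = 53
148 - 157 - 147 - 109 - 121: 4+25+10+12 = 51
Cheapest is 148 - 158 - 123 - 121 at 39 s.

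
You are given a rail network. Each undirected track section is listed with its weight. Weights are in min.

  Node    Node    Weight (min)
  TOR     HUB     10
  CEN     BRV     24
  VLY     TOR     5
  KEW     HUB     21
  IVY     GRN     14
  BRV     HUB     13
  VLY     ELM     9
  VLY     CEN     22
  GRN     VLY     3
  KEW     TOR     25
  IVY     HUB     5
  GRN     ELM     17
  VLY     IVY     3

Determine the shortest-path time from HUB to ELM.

17 min

Running Dijkstra from HUB:
HUB: 0
IVY: 5  (via HUB)
VLY: 8  (via IVY)
TOR: 10  (via HUB)
GRN: 11  (via VLY)
BRV: 13  (via HUB)
ELM: 17  (via VLY)
Shortest route: HUB–IVY–VLY–ELM = 17 min.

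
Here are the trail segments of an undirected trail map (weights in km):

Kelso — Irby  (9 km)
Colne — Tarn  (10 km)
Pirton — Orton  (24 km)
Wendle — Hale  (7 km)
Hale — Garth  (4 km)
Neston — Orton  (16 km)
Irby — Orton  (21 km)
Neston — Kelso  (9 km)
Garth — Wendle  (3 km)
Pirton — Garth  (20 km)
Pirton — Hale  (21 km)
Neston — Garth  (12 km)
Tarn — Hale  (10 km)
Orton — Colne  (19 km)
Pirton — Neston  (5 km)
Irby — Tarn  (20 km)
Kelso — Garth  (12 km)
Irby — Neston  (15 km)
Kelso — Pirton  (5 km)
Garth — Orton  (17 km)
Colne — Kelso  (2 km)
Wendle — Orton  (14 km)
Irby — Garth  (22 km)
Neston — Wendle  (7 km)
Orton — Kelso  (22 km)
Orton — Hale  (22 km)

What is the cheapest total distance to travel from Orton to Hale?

Running Dijkstra from Orton:
Orton: 0
Wendle: 14  (via Orton)
Neston: 16  (via Orton)
Garth: 17  (via Orton)
Colne: 19  (via Orton)
Pirton: 21  (via Neston)
Kelso: 21  (via Colne)
Hale: 21  (via Wendle)
Shortest route: Orton → Wendle → Hale = 21 km.

21 km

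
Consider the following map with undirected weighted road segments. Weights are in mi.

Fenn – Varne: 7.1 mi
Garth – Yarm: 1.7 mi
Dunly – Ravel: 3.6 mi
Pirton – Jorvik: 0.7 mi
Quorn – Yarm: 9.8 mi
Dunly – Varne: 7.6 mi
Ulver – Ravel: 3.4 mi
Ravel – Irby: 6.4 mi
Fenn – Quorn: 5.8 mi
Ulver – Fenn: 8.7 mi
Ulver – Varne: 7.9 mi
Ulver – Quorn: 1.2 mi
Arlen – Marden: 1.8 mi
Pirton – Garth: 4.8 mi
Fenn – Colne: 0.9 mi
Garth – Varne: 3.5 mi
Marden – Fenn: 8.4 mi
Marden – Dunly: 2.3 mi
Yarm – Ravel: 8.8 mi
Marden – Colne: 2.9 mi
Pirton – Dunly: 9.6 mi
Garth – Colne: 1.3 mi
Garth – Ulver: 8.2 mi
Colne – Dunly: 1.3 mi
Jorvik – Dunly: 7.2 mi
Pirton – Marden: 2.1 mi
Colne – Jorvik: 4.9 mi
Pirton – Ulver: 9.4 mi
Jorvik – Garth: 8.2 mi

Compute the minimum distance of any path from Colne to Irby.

11.3 mi

Enumerating some paths:
Colne - Garth - Yarm - Ravel - Irby: 1.3+1.7+8.8+6.4 = 18.2
Colne - Dunly - Ravel - Irby: 1.3+3.6+6.4 = 11.3
Colne - Marden - Dunly - Ravel - Irby: 2.9+2.3+3.6+6.4 = 15.2
Colne - Fenn - Quorn - Ulver - Ravel - Irby: 0.9+5.8+1.2+3.4+6.4 = 17.7
Cheapest is Colne - Dunly - Ravel - Irby at 11.3 mi.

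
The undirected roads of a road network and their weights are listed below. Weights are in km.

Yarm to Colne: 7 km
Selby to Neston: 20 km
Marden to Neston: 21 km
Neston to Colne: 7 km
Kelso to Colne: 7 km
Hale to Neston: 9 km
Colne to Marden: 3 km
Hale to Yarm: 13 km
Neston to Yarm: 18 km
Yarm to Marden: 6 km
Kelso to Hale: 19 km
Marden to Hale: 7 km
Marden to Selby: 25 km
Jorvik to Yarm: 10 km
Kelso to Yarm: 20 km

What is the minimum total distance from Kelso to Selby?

34 km

Candidate routes:
Kelso → Colne → Marden → Selby: 7+3+25 = 35
Kelso → Colne → Yarm → Marden → Selby: 7+7+6+25 = 45
Kelso → Colne → Neston → Selby: 7+7+20 = 34
Cheapest is Kelso → Colne → Neston → Selby at 34 km.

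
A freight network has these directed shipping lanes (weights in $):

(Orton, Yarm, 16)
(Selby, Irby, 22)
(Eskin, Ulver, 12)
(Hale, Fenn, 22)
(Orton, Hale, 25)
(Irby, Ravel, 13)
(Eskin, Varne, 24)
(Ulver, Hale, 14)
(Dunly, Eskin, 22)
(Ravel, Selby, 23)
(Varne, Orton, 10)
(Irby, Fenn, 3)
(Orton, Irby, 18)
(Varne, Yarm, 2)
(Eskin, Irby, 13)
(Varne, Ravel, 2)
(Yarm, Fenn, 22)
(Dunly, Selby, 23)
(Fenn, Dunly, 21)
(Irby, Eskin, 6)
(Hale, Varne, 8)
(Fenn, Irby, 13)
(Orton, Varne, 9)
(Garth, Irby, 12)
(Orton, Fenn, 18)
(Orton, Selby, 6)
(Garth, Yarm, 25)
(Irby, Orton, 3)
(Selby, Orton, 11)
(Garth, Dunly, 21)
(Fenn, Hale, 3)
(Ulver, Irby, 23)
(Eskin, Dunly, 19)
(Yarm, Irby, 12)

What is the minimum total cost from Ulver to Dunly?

$47

Settle nodes by increasing distance from Ulver:
Ulver: 0
Hale: 14  (via Ulver)
Varne: 22  (via Hale)
Irby: 23  (via Ulver)
Ravel: 24  (via Varne)
Yarm: 24  (via Varne)
Fenn: 26  (via Irby)
Orton: 26  (via Irby)
Eskin: 29  (via Irby)
Selby: 32  (via Orton)
Dunly: 47  (via Fenn)
Shortest route: Ulver–Irby–Fenn–Dunly = $47.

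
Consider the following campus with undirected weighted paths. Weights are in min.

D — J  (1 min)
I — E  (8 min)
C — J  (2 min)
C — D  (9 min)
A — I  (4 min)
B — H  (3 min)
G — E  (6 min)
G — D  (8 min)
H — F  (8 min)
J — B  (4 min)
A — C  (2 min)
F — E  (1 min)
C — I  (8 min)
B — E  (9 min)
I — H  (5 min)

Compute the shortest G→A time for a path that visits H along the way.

Best G to H: G–E–F–H costing 15
Best H to A: H–I–A costing 9
Total via H: 15 + 9 = 24 min.

24 min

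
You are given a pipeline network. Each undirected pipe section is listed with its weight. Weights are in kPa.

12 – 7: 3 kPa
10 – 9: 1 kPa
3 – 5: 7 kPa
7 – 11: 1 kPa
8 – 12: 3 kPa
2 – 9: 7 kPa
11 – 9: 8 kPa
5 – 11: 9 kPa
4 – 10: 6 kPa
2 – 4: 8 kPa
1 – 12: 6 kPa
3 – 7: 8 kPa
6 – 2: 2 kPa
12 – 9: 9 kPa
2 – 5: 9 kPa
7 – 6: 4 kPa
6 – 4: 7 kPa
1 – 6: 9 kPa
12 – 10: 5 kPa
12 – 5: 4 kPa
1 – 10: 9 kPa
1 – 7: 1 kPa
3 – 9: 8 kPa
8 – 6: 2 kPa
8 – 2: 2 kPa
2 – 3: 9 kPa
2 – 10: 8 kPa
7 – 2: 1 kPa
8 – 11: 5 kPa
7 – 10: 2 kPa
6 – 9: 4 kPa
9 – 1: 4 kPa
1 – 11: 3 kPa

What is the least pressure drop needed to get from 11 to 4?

Running Dijkstra from 11:
11: 0
7: 1  (via 11)
1: 2  (via 7)
2: 2  (via 7)
10: 3  (via 7)
6: 4  (via 2)
8: 4  (via 2)
9: 4  (via 10)
12: 4  (via 7)
5: 8  (via 12)
3: 9  (via 7)
4: 9  (via 10)
Shortest route: 11–7–10–4 = 9 kPa.

9 kPa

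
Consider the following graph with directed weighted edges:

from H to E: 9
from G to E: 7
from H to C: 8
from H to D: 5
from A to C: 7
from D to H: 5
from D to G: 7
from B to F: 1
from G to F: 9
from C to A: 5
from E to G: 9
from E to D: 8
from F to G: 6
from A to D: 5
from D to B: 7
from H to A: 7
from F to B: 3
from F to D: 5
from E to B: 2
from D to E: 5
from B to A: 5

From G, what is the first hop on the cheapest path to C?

E

Candidate routes:
G - E - B - A - C: 7+2+5+7 = 21
G - F - D - H - C: 9+5+5+8 = 27
G - F - B - A - C: 9+3+5+7 = 24
The minimum is 21 via G - E - B - A - C.
So from G the first move is to E.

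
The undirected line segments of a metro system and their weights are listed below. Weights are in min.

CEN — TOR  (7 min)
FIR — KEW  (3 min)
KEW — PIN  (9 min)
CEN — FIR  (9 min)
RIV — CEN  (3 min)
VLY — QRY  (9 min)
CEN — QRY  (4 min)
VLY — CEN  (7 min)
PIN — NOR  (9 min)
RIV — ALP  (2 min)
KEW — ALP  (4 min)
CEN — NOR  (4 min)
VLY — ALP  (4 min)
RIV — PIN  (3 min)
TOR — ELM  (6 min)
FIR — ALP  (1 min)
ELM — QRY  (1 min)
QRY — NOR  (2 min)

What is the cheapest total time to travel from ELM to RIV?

8 min

Running Dijkstra from ELM:
ELM: 0
QRY: 1  (via ELM)
NOR: 3  (via QRY)
CEN: 5  (via QRY)
TOR: 6  (via ELM)
RIV: 8  (via CEN)
Shortest route: ELM–QRY–CEN–RIV = 8 min.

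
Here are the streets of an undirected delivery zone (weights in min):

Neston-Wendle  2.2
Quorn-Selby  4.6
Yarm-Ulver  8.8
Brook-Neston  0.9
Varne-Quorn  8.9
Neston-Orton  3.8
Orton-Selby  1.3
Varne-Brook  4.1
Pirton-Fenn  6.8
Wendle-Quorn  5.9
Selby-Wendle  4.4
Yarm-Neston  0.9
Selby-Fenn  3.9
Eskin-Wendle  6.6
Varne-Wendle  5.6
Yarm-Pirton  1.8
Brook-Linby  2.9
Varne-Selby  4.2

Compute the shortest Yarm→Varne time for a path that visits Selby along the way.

10.2 min

Shortest Yarm→Selby: Yarm–Neston–Orton–Selby = 6
Best Selby to Varne: Selby–Varne costing 4.2
Total via Selby: 6 + 4.2 = 10.2 min.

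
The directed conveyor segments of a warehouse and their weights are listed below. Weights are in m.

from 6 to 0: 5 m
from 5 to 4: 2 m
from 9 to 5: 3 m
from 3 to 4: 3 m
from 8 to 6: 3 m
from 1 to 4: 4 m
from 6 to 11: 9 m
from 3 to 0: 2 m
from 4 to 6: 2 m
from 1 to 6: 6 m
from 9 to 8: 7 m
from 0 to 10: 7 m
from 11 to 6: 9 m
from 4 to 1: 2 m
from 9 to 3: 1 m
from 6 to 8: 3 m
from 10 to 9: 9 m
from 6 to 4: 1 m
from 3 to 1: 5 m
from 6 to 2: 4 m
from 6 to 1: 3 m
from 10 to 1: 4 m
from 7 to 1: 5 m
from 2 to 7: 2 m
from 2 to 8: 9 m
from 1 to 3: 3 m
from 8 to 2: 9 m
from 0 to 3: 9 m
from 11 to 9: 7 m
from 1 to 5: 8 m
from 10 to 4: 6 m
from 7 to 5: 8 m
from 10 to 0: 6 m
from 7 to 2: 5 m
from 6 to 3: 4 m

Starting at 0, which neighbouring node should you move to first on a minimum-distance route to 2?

3

Enumerating some paths:
0 - 10 - 4 - 6 - 2: 7+6+2+4 = 19
0 - 3 - 4 - 6 - 2: 9+3+2+4 = 18
0 - 10 - 1 - 4 - 6 - 2: 7+4+4+2+4 = 21
Cheapest is 0 - 3 - 4 - 6 - 2 at 18 m.
So from 0 the first move is to 3.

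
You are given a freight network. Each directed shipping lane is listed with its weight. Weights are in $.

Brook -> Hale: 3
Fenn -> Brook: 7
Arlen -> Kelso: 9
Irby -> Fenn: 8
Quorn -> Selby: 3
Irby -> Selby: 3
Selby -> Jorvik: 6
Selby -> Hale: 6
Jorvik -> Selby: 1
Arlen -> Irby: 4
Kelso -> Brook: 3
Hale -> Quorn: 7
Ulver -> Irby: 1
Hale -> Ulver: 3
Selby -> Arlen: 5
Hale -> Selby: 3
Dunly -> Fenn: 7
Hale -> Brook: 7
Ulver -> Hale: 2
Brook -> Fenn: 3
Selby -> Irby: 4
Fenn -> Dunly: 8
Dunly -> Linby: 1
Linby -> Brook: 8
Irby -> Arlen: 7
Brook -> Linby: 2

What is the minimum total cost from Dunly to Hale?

Candidate routes:
Dunly–Fenn–Brook–Hale: 7+7+3 = 17
Dunly–Linby–Brook–Hale: 1+8+3 = 12
The minimum is $12 via Dunly–Linby–Brook–Hale.

$12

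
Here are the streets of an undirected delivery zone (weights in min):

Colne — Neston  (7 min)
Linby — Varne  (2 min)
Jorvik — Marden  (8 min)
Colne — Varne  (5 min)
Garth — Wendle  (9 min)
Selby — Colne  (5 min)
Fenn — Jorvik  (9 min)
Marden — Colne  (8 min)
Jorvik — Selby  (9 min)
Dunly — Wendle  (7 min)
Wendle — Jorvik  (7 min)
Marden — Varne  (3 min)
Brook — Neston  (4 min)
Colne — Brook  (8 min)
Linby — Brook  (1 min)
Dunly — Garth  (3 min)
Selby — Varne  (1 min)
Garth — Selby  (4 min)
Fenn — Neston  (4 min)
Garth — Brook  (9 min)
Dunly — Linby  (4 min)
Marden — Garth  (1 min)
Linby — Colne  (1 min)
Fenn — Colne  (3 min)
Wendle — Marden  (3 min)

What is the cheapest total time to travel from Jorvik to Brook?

Running Dijkstra from Jorvik:
Jorvik: 0
Wendle: 7  (via Jorvik)
Marden: 8  (via Jorvik)
Garth: 9  (via Marden)
Fenn: 9  (via Jorvik)
Selby: 9  (via Jorvik)
Varne: 10  (via Selby)
Colne: 12  (via Fenn)
Dunly: 12  (via Garth)
Linby: 12  (via Varne)
Brook: 13  (via Linby)
Shortest route: Jorvik → Selby → Varne → Linby → Brook = 13 min.

13 min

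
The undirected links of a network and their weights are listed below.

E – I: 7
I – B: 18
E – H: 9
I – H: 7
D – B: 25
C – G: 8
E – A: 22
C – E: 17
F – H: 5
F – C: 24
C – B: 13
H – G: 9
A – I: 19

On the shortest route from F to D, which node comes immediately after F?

H

Enumerating some paths:
F–C–B–D: 24+13+25 = 62
F–H–I–B–D: 5+7+18+25 = 55
F–H–G–C–B–D: 5+9+8+13+25 = 60
The minimum is 55 via F–H–I–B–D.
So from F the first move is to H.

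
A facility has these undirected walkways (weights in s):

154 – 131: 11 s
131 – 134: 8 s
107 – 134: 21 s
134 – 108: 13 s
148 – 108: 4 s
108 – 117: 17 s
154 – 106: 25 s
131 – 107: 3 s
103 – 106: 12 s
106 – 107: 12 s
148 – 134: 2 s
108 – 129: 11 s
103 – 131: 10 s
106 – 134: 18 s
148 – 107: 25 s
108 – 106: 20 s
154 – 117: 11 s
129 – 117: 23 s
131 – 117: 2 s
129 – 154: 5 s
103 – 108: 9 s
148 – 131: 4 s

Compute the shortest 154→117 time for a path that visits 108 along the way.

Shortest 154→108: 154 → 129 → 108 = 16
Best 108 to 117: 108 → 148 → 131 → 117 costing 10
Total via 108: 16 + 10 = 26 s.

26 s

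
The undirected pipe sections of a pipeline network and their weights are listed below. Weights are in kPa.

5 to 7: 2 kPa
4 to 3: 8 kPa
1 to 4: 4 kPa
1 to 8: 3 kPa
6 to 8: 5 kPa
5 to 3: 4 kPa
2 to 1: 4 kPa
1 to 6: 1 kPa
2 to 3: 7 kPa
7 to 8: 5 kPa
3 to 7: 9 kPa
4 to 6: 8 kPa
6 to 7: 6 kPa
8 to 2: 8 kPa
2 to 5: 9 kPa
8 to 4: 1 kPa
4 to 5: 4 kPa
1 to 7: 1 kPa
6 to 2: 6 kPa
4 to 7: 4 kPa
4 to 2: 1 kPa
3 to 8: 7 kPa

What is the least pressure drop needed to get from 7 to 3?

Settle nodes by increasing distance from 7:
7: 0
1: 1  (via 7)
5: 2  (via 7)
6: 2  (via 1)
4: 4  (via 7)
8: 4  (via 1)
2: 5  (via 1)
3: 6  (via 5)
Shortest route: 7–5–3 = 6 kPa.

6 kPa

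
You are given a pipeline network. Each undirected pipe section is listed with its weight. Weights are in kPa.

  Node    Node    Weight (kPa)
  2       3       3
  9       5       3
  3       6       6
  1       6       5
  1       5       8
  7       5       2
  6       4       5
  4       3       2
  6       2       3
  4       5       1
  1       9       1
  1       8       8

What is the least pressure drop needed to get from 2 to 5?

Enumerating some paths:
2 - 6 - 4 - 5: 3+5+1 = 9
2 - 3 - 4 - 5: 3+2+1 = 6
Cheapest is 2 - 3 - 4 - 5 at 6 kPa.

6 kPa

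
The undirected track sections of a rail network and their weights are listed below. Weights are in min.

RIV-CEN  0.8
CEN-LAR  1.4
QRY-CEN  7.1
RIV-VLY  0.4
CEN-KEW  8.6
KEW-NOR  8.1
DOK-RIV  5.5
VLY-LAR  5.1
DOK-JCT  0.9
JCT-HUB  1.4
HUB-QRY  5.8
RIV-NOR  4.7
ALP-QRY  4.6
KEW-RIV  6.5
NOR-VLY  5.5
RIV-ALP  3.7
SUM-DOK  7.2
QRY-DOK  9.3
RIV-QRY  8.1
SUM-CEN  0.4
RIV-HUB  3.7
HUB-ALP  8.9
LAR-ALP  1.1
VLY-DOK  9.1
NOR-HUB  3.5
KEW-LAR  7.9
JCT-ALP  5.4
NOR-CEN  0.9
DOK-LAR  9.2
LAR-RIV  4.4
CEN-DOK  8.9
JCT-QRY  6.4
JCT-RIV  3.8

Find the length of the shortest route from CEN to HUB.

Candidate routes:
CEN - RIV - JCT - HUB: 0.8+3.8+1.4 = 6
CEN - NOR - HUB: 0.9+3.5 = 4.4
CEN - RIV - HUB: 0.8+3.7 = 4.5
Cheapest is CEN - NOR - HUB at 4.4 min.

4.4 min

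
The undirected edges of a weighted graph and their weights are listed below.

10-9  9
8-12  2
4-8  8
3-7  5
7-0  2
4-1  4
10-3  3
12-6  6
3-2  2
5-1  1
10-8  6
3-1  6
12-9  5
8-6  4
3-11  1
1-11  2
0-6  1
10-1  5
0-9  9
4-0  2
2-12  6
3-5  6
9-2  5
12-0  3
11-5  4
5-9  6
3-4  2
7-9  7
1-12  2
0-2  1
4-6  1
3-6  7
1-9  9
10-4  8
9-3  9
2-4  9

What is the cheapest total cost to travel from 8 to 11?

Settle nodes by increasing distance from 8:
8: 0
12: 2  (via 8)
1: 4  (via 12)
6: 4  (via 8)
0: 5  (via 12)
4: 5  (via 6)
5: 5  (via 1)
2: 6  (via 0)
10: 6  (via 8)
11: 6  (via 1)
Shortest route: 8–12–1–11 = 6.

6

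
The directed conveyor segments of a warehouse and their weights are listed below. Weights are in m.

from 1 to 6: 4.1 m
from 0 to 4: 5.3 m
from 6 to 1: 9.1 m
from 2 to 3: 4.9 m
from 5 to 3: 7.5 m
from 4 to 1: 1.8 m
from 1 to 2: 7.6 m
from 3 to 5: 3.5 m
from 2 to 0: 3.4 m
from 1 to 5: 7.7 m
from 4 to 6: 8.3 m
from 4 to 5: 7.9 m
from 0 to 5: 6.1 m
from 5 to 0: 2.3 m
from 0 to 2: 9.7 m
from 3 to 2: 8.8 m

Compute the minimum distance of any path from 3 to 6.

17 m

Compare a few routes:
3 - 2 - 0 - 4 - 6: 8.8+3.4+5.3+8.3 = 25.8
3 - 5 - 0 - 4 - 1 - 6: 3.5+2.3+5.3+1.8+4.1 = 17
3 - 5 - 0 - 4 - 6: 3.5+2.3+5.3+8.3 = 19.4
3 - 2 - 0 - 4 - 1 - 6: 8.8+3.4+5.3+1.8+4.1 = 23.4
Cheapest is 3 - 5 - 0 - 4 - 1 - 6 at 17 m.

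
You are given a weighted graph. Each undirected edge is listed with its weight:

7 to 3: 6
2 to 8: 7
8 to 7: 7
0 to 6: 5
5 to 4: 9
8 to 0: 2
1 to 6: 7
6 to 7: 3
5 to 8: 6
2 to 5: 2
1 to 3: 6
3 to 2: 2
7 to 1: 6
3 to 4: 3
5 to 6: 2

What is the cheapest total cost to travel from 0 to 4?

14

Running Dijkstra from 0:
0: 0
8: 2  (via 0)
6: 5  (via 0)
5: 7  (via 6)
7: 8  (via 6)
2: 9  (via 8)
3: 11  (via 2)
1: 12  (via 6)
4: 14  (via 3)
Shortest route: 0–8–2–3–4 = 14.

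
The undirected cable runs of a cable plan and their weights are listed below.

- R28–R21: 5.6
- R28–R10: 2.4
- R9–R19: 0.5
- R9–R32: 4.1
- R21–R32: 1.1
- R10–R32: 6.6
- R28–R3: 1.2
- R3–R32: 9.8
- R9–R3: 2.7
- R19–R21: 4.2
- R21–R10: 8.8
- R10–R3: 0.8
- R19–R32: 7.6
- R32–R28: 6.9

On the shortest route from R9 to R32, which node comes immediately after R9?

R32

Enumerating some paths:
R9–R32: 4.1 = 4.1
R9–R19–R21–R32: 0.5+4.2+1.1 = 5.8
R9–R19–R32: 0.5+7.6 = 8.1
The minimum is 4.1 via R9–R32.
So from R9 the first move is to R32.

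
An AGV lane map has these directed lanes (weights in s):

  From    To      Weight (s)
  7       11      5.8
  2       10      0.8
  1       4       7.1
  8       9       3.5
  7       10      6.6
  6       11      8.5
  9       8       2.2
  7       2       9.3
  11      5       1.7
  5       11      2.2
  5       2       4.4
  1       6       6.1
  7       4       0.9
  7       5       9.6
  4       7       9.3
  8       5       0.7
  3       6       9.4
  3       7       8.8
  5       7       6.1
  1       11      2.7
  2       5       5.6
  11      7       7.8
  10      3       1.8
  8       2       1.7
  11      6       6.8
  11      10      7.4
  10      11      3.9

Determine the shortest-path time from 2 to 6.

Candidate routes:
2 → 10 → 11 → 6: 0.8+3.9+6.8 = 11.5
2 → 10 → 3 → 6: 0.8+1.8+9.4 = 12
The minimum is 11.5 s via 2 → 10 → 11 → 6.

11.5 s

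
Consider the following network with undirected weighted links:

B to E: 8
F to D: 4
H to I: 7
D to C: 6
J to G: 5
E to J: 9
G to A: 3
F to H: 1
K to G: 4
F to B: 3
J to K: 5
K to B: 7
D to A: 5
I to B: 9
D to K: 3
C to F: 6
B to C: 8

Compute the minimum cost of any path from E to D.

15

Candidate routes:
E → J → K → D: 9+5+3 = 17
E → B → F → D: 8+3+4 = 15
E → B → K → D: 8+7+3 = 18
The minimum is 15 via E → B → F → D.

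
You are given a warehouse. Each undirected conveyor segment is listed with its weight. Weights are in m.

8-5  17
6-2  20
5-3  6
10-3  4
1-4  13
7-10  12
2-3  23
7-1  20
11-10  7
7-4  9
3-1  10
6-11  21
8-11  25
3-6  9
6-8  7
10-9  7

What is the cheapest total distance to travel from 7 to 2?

Shortest distances from 7:
7: 0
4: 9  (via 7)
10: 12  (via 7)
3: 16  (via 10)
9: 19  (via 10)
11: 19  (via 10)
1: 20  (via 7)
5: 22  (via 3)
6: 25  (via 3)
8: 32  (via 6)
2: 39  (via 3)
Shortest route: 7 → 10 → 3 → 2 = 39 m.

39 m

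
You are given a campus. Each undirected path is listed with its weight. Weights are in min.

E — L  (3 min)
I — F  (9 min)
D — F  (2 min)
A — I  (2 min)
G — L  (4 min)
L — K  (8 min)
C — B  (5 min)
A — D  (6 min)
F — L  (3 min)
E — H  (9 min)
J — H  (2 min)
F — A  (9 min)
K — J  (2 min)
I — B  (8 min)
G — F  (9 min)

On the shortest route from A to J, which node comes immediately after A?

Candidate routes:
A → F → L → K → J: 9+3+8+2 = 22
A → D → F → L → E → H → J: 6+2+3+3+9+2 = 25
A → I → F → L → K → J: 2+9+3+8+2 = 24
A → D → F → L → K → J: 6+2+3+8+2 = 21
The minimum is 21 min via A → D → F → L → K → J.
So from A the first move is to D.

D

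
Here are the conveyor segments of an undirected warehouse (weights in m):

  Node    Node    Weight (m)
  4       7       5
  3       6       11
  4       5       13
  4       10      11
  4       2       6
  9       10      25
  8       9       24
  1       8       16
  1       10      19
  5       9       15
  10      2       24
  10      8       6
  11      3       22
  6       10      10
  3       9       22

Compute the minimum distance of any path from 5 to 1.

Running Dijkstra from 5:
5: 0
4: 13  (via 5)
9: 15  (via 5)
7: 18  (via 4)
2: 19  (via 4)
10: 24  (via 4)
8: 30  (via 10)
6: 34  (via 10)
3: 37  (via 9)
1: 43  (via 10)
Shortest route: 5–4–10–1 = 43 m.

43 m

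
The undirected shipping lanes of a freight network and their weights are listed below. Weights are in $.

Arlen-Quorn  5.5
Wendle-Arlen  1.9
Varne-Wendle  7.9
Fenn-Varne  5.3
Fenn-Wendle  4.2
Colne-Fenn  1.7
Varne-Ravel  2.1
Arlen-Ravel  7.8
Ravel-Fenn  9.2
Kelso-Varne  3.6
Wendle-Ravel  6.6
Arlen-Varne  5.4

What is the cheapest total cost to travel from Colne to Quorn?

Enumerating some paths:
Colne–Fenn–Varne–Wendle–Arlen–Quorn: 1.7+5.3+7.9+1.9+5.5 = 22.3
Colne–Fenn–Varne–Arlen–Quorn: 1.7+5.3+5.4+5.5 = 17.9
Colne–Fenn–Varne–Ravel–Arlen–Quorn: 1.7+5.3+2.1+7.8+5.5 = 22.4
Colne–Fenn–Wendle–Arlen–Quorn: 1.7+4.2+1.9+5.5 = 13.3
The minimum is $13.3 via Colne–Fenn–Wendle–Arlen–Quorn.

$13.3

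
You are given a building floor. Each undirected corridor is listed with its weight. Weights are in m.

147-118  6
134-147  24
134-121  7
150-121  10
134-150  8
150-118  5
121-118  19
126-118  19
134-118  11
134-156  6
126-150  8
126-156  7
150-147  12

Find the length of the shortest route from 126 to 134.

13 m

Enumerating some paths:
126 - 150 - 134: 8+8 = 16
126 - 156 - 134: 7+6 = 13
Cheapest is 126 - 156 - 134 at 13 m.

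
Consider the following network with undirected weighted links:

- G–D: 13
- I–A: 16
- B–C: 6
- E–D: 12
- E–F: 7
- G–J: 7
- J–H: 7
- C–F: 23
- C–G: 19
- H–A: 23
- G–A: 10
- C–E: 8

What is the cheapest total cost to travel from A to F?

42

Shortest distances from A:
A: 0
G: 10  (via A)
I: 16  (via A)
J: 17  (via G)
D: 23  (via G)
H: 23  (via A)
C: 29  (via G)
B: 35  (via C)
E: 35  (via D)
F: 42  (via E)
Shortest route: A–G–D–E–F = 42.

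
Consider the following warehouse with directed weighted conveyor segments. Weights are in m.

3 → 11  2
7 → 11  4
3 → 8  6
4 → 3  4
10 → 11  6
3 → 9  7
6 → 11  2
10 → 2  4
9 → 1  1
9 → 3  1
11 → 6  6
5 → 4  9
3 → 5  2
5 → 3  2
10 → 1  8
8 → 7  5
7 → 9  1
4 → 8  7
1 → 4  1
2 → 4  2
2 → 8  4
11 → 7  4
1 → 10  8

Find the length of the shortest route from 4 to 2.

Shortest distances from 4:
4: 0
3: 4  (via 4)
5: 6  (via 3)
11: 6  (via 3)
8: 7  (via 4)
7: 10  (via 11)
9: 11  (via 3)
1: 12  (via 9)
6: 12  (via 11)
10: 20  (via 1)
2: 24  (via 10)
Shortest route: 4 → 3 → 9 → 1 → 10 → 2 = 24 m.

24 m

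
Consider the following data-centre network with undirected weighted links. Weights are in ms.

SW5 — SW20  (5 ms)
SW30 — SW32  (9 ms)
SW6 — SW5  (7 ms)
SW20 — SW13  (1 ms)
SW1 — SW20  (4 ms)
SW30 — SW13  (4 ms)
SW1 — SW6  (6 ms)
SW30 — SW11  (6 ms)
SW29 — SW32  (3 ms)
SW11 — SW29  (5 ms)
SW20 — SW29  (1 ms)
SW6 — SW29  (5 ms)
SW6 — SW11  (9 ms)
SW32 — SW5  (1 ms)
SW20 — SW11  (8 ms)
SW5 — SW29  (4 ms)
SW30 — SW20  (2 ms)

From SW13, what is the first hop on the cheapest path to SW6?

Candidate routes:
SW13 - SW20 - SW29 - SW6: 1+1+5 = 7
SW13 - SW20 - SW1 - SW6: 1+4+6 = 11
The minimum is 7 ms via SW13 - SW20 - SW29 - SW6.
So from SW13 the first move is to SW20.

SW20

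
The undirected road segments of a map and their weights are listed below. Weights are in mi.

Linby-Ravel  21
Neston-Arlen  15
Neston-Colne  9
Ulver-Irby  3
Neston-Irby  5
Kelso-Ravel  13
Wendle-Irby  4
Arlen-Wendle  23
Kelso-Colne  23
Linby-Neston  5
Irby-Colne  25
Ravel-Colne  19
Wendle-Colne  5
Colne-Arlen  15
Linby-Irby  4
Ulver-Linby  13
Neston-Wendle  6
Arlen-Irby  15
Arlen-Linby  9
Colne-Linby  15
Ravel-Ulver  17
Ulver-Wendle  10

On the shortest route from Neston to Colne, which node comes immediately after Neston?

Compare a few routes:
Neston → Colne: 9 = 9
Neston → Wendle → Colne: 6+5 = 11
Neston → Irby → Wendle → Colne: 5+4+5 = 14
The minimum is 9 mi via Neston → Colne.
So from Neston the first move is to Colne.

Colne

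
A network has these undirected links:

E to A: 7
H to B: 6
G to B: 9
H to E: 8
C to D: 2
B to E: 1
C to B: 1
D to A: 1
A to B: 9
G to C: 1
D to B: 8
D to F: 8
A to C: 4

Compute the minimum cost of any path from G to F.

11

Candidate routes:
G - C - B - D - F: 1+1+8+8 = 18
G - C - D - F: 1+2+8 = 11
G - C - A - D - F: 1+4+1+8 = 14
G - C - B - E - A - D - F: 1+1+1+7+1+8 = 19
Cheapest is G - C - D - F at 11.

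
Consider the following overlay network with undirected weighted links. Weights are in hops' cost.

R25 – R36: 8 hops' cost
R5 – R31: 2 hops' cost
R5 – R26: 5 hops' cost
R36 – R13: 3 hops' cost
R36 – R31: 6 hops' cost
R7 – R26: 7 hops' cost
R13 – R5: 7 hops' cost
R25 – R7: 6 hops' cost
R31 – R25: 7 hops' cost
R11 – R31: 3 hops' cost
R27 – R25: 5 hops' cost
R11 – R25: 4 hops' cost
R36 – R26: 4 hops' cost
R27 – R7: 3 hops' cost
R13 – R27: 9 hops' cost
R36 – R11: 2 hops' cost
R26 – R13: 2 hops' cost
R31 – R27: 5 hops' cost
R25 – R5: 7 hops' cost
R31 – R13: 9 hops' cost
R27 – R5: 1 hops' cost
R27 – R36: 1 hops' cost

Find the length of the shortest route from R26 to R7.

7 hops' cost

Shortest distances from R26:
R26: 0
R13: 2  (via R26)
R36: 4  (via R26)
R5: 5  (via R26)
R27: 5  (via R36)
R11: 6  (via R36)
R7: 7  (via R26)
Shortest route: R26–R7 = 7 hops' cost.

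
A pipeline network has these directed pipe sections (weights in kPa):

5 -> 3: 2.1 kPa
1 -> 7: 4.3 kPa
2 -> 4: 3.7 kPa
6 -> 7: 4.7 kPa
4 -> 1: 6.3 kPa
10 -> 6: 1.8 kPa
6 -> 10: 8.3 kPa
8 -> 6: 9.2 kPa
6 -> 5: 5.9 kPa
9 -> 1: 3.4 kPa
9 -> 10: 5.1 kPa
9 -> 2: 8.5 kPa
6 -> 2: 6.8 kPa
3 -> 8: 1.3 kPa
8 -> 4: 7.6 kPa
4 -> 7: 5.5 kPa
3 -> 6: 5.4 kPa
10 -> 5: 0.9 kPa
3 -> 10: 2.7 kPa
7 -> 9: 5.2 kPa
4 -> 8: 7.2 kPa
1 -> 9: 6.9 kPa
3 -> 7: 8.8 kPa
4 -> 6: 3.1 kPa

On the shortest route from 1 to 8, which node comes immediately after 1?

9

Candidate routes:
1 → 7 → 9 → 10 → 6 → 5 → 3 → 8: 4.3+5.2+5.1+1.8+5.9+2.1+1.3 = 25.7
1 → 9 → 10 → 5 → 3 → 8: 6.9+5.1+0.9+2.1+1.3 = 16.3
1 → 9 → 10 → 6 → 5 → 3 → 8: 6.9+5.1+1.8+5.9+2.1+1.3 = 23.1
1 → 7 → 9 → 10 → 5 → 3 → 8: 4.3+5.2+5.1+0.9+2.1+1.3 = 18.9
The minimum is 16.3 kPa via 1 → 9 → 10 → 5 → 3 → 8.
So from 1 the first move is to 9.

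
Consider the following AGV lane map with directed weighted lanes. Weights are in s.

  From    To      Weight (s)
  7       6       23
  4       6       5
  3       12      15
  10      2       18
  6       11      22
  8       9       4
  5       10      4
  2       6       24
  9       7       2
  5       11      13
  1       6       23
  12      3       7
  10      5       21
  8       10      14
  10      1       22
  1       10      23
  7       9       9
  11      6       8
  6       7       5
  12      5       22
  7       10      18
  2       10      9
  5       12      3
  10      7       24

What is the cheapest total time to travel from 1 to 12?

Settle nodes by increasing distance from 1:
1: 0
6: 23  (via 1)
10: 23  (via 1)
7: 28  (via 6)
9: 37  (via 7)
2: 41  (via 10)
5: 44  (via 10)
11: 45  (via 6)
12: 47  (via 5)
Shortest route: 1–10–5–12 = 47 s.

47 s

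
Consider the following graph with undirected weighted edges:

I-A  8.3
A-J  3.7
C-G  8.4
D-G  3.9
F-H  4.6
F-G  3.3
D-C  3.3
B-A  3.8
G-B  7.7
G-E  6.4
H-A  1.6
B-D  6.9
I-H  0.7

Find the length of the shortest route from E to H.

Compare a few routes:
E–G–F–H: 6.4+3.3+4.6 = 14.3
E–G–B–A–I–H: 6.4+7.7+3.8+8.3+0.7 = 26.9
E–G–D–B–A–H: 6.4+3.9+6.9+3.8+1.6 = 22.6
E–G–B–A–H: 6.4+7.7+3.8+1.6 = 19.5
Cheapest is E–G–F–H at 14.3.

14.3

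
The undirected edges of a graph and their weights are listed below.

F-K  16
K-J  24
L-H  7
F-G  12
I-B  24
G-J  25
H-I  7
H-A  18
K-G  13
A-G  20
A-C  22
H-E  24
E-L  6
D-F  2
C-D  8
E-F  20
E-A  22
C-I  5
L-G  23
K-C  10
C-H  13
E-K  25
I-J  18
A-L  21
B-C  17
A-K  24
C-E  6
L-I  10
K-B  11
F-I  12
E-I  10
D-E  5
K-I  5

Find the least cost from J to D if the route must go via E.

Shortest J→E: J → I → E = 28
Best E to D: E → D costing 5
Total via E: 28 + 5 = 33.

33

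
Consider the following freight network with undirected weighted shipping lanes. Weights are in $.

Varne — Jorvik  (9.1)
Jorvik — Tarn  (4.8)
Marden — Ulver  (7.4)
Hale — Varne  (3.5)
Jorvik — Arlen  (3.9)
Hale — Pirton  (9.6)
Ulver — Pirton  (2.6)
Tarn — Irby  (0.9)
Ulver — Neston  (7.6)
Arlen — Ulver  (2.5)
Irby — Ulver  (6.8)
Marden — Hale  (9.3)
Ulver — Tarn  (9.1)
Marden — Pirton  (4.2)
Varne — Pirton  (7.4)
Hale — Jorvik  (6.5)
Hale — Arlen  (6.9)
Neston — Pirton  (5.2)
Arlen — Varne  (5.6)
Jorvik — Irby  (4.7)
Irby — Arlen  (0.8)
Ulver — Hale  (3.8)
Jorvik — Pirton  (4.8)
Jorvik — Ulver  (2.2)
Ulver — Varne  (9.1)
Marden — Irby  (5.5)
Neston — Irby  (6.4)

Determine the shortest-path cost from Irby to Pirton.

$5.9

Enumerating some paths:
Irby → Jorvik → Pirton: 4.7+4.8 = 9.5
Irby → Ulver → Pirton: 6.8+2.6 = 9.4
Irby → Arlen → Ulver → Pirton: 0.8+2.5+2.6 = 5.9
The minimum is $5.9 via Irby → Arlen → Ulver → Pirton.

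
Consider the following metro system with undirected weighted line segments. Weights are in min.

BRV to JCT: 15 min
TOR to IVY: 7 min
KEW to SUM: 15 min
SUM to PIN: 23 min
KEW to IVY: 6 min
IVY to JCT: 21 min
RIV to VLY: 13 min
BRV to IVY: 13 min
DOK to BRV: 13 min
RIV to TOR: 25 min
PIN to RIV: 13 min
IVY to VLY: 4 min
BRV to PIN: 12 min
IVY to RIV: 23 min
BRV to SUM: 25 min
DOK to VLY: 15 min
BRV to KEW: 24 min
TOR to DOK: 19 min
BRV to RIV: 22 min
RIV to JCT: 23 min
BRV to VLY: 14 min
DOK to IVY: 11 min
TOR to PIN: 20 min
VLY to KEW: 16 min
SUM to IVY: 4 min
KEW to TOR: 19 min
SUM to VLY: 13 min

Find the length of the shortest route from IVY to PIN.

Enumerating some paths:
IVY–BRV–PIN: 13+12 = 25
IVY–TOR–PIN: 7+20 = 27
IVY–SUM–PIN: 4+23 = 27
Cheapest is IVY–BRV–PIN at 25 min.

25 min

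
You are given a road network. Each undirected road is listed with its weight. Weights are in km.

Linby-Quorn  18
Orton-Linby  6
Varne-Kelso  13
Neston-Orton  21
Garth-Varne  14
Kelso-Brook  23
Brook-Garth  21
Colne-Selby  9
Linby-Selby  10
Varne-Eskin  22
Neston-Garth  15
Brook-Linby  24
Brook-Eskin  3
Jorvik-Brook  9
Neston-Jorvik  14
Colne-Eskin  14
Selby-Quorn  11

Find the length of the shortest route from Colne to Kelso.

Shortest distances from Colne:
Colne: 0
Selby: 9  (via Colne)
Eskin: 14  (via Colne)
Brook: 17  (via Eskin)
Linby: 19  (via Selby)
Quorn: 20  (via Selby)
Orton: 25  (via Linby)
Jorvik: 26  (via Brook)
Varne: 36  (via Eskin)
Garth: 38  (via Brook)
Neston: 40  (via Jorvik)
Kelso: 40  (via Brook)
Shortest route: Colne–Eskin–Brook–Kelso = 40 km.

40 km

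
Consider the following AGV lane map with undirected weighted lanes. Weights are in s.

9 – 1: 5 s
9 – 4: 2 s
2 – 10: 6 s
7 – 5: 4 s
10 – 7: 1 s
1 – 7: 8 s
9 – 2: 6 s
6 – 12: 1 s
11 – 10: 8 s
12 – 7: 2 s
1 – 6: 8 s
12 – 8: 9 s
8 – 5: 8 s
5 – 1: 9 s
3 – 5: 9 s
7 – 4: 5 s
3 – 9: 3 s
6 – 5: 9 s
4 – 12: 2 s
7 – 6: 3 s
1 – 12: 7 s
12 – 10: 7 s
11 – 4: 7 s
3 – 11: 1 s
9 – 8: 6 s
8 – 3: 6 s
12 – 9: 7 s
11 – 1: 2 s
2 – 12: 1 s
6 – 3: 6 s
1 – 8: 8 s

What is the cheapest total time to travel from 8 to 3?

Shortest distances from 8:
8: 0
3: 6  (via 8)
Shortest route: 8 → 3 = 6 s.

6 s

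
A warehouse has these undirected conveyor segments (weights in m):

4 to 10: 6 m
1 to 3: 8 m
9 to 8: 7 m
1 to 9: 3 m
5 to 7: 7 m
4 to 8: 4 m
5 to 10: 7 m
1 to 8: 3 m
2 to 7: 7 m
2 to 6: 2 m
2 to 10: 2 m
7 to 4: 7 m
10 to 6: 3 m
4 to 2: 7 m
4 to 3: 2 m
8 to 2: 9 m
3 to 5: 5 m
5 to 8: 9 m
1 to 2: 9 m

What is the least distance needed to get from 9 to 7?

Shortest distances from 9:
9: 0
1: 3  (via 9)
8: 6  (via 1)
4: 10  (via 8)
3: 11  (via 1)
2: 12  (via 1)
6: 14  (via 2)
10: 14  (via 2)
5: 15  (via 8)
7: 17  (via 4)
Shortest route: 9–1–8–4–7 = 17 m.

17 m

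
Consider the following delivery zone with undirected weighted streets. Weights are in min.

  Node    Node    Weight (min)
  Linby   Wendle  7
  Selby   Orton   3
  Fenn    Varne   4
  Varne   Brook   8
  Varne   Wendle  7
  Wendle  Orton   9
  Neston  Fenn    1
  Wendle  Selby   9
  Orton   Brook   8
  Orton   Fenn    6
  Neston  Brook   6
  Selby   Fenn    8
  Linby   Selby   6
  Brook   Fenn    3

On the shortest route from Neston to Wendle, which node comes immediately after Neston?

Fenn

Enumerating some paths:
Neston - Fenn - Orton - Wendle: 1+6+9 = 16
Neston - Fenn - Varne - Wendle: 1+4+7 = 12
Cheapest is Neston - Fenn - Varne - Wendle at 12 min.
So from Neston the first move is to Fenn.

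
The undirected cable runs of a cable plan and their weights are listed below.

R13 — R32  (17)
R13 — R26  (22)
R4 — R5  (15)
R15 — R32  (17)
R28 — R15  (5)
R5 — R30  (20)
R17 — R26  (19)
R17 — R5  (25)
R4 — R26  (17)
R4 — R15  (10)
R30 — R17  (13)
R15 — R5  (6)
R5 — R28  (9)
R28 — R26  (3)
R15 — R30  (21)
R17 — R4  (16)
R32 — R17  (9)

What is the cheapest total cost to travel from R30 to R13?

Compare a few routes:
R30 → R15 → R28 → R26 → R13: 21+5+3+22 = 51
R30 → R17 → R32 → R13: 13+9+17 = 39
The minimum is 39 via R30 → R17 → R32 → R13.

39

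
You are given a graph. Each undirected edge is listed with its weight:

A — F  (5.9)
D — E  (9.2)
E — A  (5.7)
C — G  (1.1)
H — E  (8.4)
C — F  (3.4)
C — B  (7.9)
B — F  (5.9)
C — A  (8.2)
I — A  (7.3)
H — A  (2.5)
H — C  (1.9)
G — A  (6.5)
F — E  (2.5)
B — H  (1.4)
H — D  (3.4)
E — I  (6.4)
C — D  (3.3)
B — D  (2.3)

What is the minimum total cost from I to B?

11.2

Enumerating some paths:
I - E - F - B: 6.4+2.5+5.9 = 14.8
I - E - F - C - H - B: 6.4+2.5+3.4+1.9+1.4 = 15.6
I - A - H - D - B: 7.3+2.5+3.4+2.3 = 15.5
I - A - H - B: 7.3+2.5+1.4 = 11.2
The minimum is 11.2 via I - A - H - B.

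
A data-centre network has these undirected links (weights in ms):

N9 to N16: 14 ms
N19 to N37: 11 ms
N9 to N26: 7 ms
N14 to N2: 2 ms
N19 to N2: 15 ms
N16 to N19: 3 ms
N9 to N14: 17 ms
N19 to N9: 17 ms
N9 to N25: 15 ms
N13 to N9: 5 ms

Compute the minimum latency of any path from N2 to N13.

Settle nodes by increasing distance from N2:
N2: 0
N14: 2  (via N2)
N19: 15  (via N2)
N16: 18  (via N19)
N9: 19  (via N14)
N13: 24  (via N9)
Shortest route: N2–N14–N9–N13 = 24 ms.

24 ms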